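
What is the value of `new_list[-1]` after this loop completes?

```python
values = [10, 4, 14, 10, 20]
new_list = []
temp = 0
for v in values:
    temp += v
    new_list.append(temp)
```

Cumulative sum ends at 58
`new_list` takes the values: [] → [10] → [10, 14] → [10, 14, 28] → [10, 14, 28, 38] → [10, 14, 28, 38, 58]
So `new_list[-1]` = 58

Answer: 58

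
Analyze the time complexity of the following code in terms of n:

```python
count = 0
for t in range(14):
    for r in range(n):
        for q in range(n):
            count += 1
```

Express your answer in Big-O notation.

Each loop level contributes: 1 × n × n. Multiplying the contributions gives O(n^2).

Answer: O(n^2)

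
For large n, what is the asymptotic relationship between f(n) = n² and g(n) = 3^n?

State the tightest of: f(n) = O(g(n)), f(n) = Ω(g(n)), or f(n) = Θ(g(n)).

n² vs 3^n: f(n) = O(g(n)) but not Ω(g(n)) — 3^n grows strictly faster than n².

Answer: f(n) = O(g(n)) but not Ω(g(n)) — 3^n grows strictly faster than n².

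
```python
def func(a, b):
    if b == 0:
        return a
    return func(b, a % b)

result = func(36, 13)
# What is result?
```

func(36, 13) -> func(13, 10) -> func(10, 3) -> func(3, 1) -> func(1, 0) -> 1

Answer: 1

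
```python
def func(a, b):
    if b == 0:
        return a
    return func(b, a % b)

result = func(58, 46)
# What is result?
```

func(58, 46) -> func(46, 12) -> func(12, 10) -> func(10, 2) -> func(2, 0) -> 2

Answer: 2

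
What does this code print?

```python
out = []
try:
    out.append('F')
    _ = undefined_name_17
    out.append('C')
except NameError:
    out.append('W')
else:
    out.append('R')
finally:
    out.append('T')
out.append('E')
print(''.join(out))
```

Execution trace: 'F' (try body) → 'W' (except NameError) → 'T' (finally) → 'E' (after the try/except). Output: FWTE

Answer: FWTE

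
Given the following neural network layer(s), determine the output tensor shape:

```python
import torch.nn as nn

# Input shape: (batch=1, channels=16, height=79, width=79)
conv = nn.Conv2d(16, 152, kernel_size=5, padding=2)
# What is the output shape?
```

Input: (1, 16, 79, 79) -> Output: (1, 152, 79, 79)

Answer: (1, 152, 79, 79)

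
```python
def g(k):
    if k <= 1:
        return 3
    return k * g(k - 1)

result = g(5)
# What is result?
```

g(5) = 5 * 4 * 3 * 2 * 3 = 360

Answer: 360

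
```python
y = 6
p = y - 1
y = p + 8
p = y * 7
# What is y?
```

Trace:
`y = 6` → y = 6
`p = y - 1` → p = 5
`y = p + 8` → y = 13
`p = y * 7` → p = 91
So y = 13

Answer: 13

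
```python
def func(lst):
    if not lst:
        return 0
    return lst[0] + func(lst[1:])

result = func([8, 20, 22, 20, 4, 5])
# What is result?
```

8 + 20 + 22 + 20 + 4 + 5 + 0 = 79

Answer: 79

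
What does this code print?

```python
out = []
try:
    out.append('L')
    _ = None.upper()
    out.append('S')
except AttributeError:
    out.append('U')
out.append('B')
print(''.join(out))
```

Execution trace: 'L' (try body) → 'U' (except AttributeError) → 'B' (after the try/except). Output: LUB

Answer: LUB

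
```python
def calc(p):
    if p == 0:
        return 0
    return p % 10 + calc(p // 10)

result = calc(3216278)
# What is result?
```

Sum of digits of 3216278: 8 + 7 + 2 + 6 + 1 + 2 + 3 = 29

Answer: 29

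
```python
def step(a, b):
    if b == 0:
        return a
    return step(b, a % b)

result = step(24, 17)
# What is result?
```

step(24, 17) -> step(17, 7) -> step(7, 3) -> step(3, 1) -> step(1, 0) -> 1

Answer: 1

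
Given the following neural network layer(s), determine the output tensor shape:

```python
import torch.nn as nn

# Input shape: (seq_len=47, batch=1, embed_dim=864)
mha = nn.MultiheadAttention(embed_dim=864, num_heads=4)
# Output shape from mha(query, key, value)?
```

Input: (47, 1, 864) -> Output: (47, 1, 864)

Answer: (47, 1, 864)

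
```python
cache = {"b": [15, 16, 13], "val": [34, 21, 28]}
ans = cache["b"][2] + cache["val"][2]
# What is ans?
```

Trace:
`cache = {"b": [15, 16, 13], "val": [34, 21, 28]}` → cache = {'b': [15, 16, 13], 'val': [34, 21, 28]}
`ans = cache["b"][2] + cache["val"][2]` → ans = 41
So ans = 41

Answer: 41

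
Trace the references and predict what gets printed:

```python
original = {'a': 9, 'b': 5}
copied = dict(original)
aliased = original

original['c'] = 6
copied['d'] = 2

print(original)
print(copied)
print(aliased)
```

Key concept: dict() creates copy, assignment creates alias.
Step by step:
`original = {'a': 9, 'b': 5}` → original = {'a': 9, 'b': 5}
`copied = dict(original)` → copied = {'a': 9, 'b': 5}
`aliased = original` → aliased = {'a': 9, 'b': 5} (same object as original)
`original['c'] = 6` → original = {'a': 9, 'b': 5, 'c': 6} (same object as aliased); aliased = {'a': 9, 'b': 5, 'c': 6} (same object as original)
`copied['d'] = 2` → copied = {'a': 9, 'b': 5, 'd': 2}
`print(original)` → prints {'a': 9, 'b': 5, 'c': 6}
`print(copied)` → prints {'a': 9, 'b': 5, 'd': 2}
`print(aliased)` → prints {'a': 9, 'b': 5, 'c': 6}

Answer:
{'a': 9, 'b': 5, 'c': 6}
{'a': 9, 'b': 5, 'd': 2}
{'a': 9, 'b': 5, 'c': 6}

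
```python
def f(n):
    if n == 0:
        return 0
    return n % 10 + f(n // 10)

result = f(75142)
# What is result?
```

Sum of digits of 75142: 2 + 4 + 1 + 5 + 7 = 19

Answer: 19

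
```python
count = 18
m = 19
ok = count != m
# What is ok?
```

Trace:
`count = 18` → count = 18
`m = 19` → m = 19
`ok = count != m` → ok = True
So ok = True

Answer: True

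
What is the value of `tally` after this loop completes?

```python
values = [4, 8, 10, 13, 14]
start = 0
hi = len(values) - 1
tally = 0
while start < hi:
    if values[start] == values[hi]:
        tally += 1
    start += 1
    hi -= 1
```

Count matching pairs from ends
`tally` takes the values: 0

Answer: 0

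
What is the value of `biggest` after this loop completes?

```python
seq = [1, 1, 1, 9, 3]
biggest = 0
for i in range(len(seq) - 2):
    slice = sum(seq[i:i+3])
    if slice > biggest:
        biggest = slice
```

Max sum of 3-element window in [1, 1, 1, 9, 3]
`biggest` takes the values: 0 → 3 → 11 → 13

Answer: 13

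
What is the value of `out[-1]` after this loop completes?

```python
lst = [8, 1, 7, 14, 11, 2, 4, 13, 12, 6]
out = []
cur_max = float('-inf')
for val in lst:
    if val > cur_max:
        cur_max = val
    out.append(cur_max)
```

Running max ends at 14
`out` takes the values: [] → [8] → [8, 8] → [8, 8, 8] → [8, 8, 8, 14] → [8, 8, 8, 14, 14] → [8, 8, 8, 14, 14, 14] → [8, 8, 8, 14, 14, 14, 14] → [8, 8, 8, 14, 14, 14, 14, 14] → [8, 8, 8, 14, 14, 14, 14, 14, 14] → [8, 8, 8, 14, 14, 14, 14, 14, 14, 14]
So `out[-1]` = 14

Answer: 14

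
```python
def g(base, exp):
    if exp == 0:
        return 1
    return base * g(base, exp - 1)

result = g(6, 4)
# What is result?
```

g(6, 4) = 6 * 6 * 6 * 6 = 1296

Answer: 1296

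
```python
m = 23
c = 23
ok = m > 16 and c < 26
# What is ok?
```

Trace:
`m = 23` → m = 23
`c = 23` → c = 23
`ok = m > 16 and c < 26` → ok = True
So ok = True

Answer: True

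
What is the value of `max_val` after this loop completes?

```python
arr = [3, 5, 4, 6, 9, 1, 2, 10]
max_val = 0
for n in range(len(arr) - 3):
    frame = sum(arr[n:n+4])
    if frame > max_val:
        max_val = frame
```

Max sum of 4-element window in [3, 5, 4, 6, 9, 1, 2, 10]
`max_val` takes the values: 0 → 18 → 24

Answer: 24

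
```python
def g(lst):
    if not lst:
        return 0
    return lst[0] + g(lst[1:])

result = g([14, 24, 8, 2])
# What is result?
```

14 + 24 + 8 + 2 + 0 = 48

Answer: 48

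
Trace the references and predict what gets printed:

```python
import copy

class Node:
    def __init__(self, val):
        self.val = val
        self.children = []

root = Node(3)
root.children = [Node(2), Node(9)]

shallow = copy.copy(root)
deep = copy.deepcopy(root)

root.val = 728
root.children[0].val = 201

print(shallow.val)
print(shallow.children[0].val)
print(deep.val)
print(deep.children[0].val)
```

Key concept: deep copy with custom objects.
Step by step:
`root = Node(3)` → root = Node(val=3, children=[])
`root.children = [Node(2), Node(9)]` → root = Node(val=3, children=[Node(val=2, children=[]), Node(val=9, children=[])])
`shallow = copy.copy(root)` → shallow = Node(val=3, children=[Node(val=2, children=[]), Node(val=9, children=[])])
`deep = copy.deepcopy(root)` → deep = Node(val=3, children=[Node(val=2, children=[]), Node(val=9, children=[])])
`root.val = 728` → root = Node(val=728, children=[Node(val=2, children=[]), Node(val=9, children=[])])
`root.children[0].val = 201` → root = Node(val=728, children=[Node(val=201, children=[]), Node(val=9, children=[])]); shallow = Node(val=3, children=[Node(val=201, children=[]), Node(val=9, children=[])])
`print(shallow.val)` → prints 3
`print(shallow.children[0].val)` → prints 201
`print(deep.val)` → prints 3
`print(deep.children[0].val)` → prints 2

Answer:
3
201
3
2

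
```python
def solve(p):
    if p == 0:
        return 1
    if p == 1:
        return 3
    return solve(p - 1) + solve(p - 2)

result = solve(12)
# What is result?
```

Build up from base cases: solve(0)=1, solve(1)=3, solve(2)=4, solve(3)=7, solve(4)=11, solve(5)=18, solve(6)=29, ..., solve(12)=521

Answer: 521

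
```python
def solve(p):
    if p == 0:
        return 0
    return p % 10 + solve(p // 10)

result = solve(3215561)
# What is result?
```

Sum of digits of 3215561: 1 + 6 + 5 + 5 + 1 + 2 + 3 = 23

Answer: 23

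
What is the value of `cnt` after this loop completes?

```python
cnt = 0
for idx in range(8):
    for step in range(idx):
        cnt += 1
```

Triangle number: 0+1+2+...+7
`cnt` takes the values: 0 → 1 → 2 → 3 → 4 → 5 → 6 → 7 → 8 → 9 → 10 → 11 → 12 → 13 → 14 → 15 → 16 → 17 → 18 → 19 → 20 → 21 → 22 → 23 → 24 → 25 → 26 → 27 → 28

Answer: 28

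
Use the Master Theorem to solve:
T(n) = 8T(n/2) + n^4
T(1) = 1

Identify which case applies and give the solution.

a=8, b=2, f(n)=n^4. log_2(8) = 3. Since c=4 > 3 and the regularity condition holds (8(n/2)^4 = (8/2^4)n^4 with 8/2^4 < 1), Case 3 applies: T(n) = Θ(f(n)) = O(n^4).

Answer: O(n^4) - Case 3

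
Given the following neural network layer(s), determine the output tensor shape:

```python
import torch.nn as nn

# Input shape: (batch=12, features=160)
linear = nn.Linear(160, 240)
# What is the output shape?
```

Input: (12, 160) -> Output: (12, 240)

Answer: (12, 240)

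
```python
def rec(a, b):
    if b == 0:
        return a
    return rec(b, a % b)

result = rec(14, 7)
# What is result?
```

rec(14, 7) -> rec(7, 0) -> 7

Answer: 7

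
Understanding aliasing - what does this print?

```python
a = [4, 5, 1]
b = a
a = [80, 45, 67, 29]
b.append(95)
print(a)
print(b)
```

Key concept: rebinding vs mutation: a is rebound to a new list, b still points at the original.
Step by step:
`a = [4, 5, 1]` → a = [4, 5, 1]
`b = a` → b = [4, 5, 1] (same object as a)
`a = [80, 45, 67, 29]` → a = [80, 45, 67, 29]
`b.append(95)` → b = [4, 5, 1, 95]
`print(a)` → prints [80, 45, 67, 29]
`print(b)` → prints [4, 5, 1, 95]

Answer:
[80, 45, 67, 29]
[4, 5, 1, 95]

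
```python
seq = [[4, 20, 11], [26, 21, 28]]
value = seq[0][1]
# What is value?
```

Trace:
`seq = [[4, 20, 11], [26, 21, 28]]` → seq = [[4, 20, 11], [26, 21, 28]]
`value = seq[0][1]` → value = 20
So value = 20

Answer: 20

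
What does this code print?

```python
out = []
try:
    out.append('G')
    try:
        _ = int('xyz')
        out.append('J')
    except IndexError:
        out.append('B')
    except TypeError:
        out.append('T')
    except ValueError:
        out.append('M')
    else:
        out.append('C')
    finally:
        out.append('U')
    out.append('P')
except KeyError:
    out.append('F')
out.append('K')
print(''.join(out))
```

Execution trace: 'G' (try body) → 'M' (inner except ValueError) → 'U' (inner finally) → 'P' (try body, no exception) → 'K' (after the try/except). Output: GMUPK

Answer: GMUPK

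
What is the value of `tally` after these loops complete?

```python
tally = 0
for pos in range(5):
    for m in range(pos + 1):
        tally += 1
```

Triangle: 1 + 2 + ... + 5
`tally` takes the values: 0 → 1 → 2 → 3 → 4 → 5 → 6 → 7 → 8 → 9 → 10 → 11 → 12 → 13 → 14 → 15

Answer: 15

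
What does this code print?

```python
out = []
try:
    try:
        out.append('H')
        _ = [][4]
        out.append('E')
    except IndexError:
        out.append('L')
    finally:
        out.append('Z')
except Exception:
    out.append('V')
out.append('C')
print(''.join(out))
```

Execution trace: 'H' (inner try body) → 'L' (inner except IndexError) → 'Z' (inner finally) → 'C' (after the try/except). Output: HLZC

Answer: HLZC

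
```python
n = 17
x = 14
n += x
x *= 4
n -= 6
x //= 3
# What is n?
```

Trace:
`n = 17` → n = 17
`x = 14` → x = 14
`n += x` → n = 31
`x *= 4` → x = 56
`n -= 6` → n = 25
`x //= 3` → x = 18
So n = 25

Answer: 25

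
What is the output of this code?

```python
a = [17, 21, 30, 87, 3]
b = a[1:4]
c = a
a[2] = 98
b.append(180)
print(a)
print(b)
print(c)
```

Key concept: slice vs alias.
Step by step:
`a = [17, 21, 30, 87, 3]` → a = [17, 21, 30, 87, 3]
`b = a[1:4]` → b = [21, 30, 87]
`c = a` → c = [17, 21, 30, 87, 3] (same object as a)
`a[2] = 98` → a = [17, 21, 98, 87, 3] (same object as c); c = [17, 21, 98, 87, 3] (same object as a)
`b.append(180)` → b = [21, 30, 87, 180]
`print(a)` → prints [17, 21, 98, 87, 3]
`print(b)` → prints [21, 30, 87, 180]
`print(c)` → prints [17, 21, 98, 87, 3]

Answer:
[17, 21, 98, 87, 3]
[21, 30, 87, 180]
[17, 21, 98, 87, 3]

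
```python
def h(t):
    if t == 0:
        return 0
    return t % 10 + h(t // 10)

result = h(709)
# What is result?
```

Sum of digits of 709: 9 + 0 + 7 = 16

Answer: 16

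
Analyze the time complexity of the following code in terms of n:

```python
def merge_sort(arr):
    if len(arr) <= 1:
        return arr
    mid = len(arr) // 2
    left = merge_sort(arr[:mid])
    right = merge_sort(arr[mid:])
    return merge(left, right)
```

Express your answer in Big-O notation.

This is Merge sort. Time complexity: O(n log n).

Answer: O(n log n)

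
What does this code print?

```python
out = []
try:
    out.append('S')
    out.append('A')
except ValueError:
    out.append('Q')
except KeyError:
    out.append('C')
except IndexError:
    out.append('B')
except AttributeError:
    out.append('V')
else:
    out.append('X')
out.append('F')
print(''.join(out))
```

Execution trace: 'S' (try body) → 'A' (try body, no exception) → 'X' (else) → 'F' (after the try/except). Output: SAXF

Answer: SAXF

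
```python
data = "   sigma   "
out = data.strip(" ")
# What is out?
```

Trace:
`data = "   sigma   "` → data = '   sigma   '
`out = data.strip(" ")` → out = 'sigma'
So out = 'sigma'

Answer: 'sigma'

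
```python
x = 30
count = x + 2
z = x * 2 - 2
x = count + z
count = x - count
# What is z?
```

Trace:
`x = 30` → x = 30
`count = x + 2` → count = 32
`z = x * 2 - 2` → z = 58
`x = count + z` → x = 90
`count = x - count` → count = 58
So z = 58

Answer: 58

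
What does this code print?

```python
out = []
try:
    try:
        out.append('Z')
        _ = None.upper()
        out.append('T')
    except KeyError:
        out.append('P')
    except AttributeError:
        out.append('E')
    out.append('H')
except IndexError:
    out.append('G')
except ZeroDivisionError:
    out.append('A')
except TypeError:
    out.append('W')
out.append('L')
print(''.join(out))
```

Execution trace: 'Z' (inner try body) → 'E' (inner except AttributeError) → 'H' (try body, no exception) → 'L' (after the try/except). Output: ZEHL

Answer: ZEHL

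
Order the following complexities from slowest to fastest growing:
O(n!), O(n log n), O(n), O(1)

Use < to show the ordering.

Ordered by growth rate: O(1) < O(n) < O(n log n) < O(n!)

Answer: O(1) < O(n) < O(n log n) < O(n!)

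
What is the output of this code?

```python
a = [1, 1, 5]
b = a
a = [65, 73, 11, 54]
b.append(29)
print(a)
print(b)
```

Key concept: rebinding vs mutation: a is rebound to a new list, b still points at the original.
Step by step:
`a = [1, 1, 5]` → a = [1, 1, 5]
`b = a` → b = [1, 1, 5] (same object as a)
`a = [65, 73, 11, 54]` → a = [65, 73, 11, 54]
`b.append(29)` → b = [1, 1, 5, 29]
`print(a)` → prints [65, 73, 11, 54]
`print(b)` → prints [1, 1, 5, 29]

Answer:
[65, 73, 11, 54]
[1, 1, 5, 29]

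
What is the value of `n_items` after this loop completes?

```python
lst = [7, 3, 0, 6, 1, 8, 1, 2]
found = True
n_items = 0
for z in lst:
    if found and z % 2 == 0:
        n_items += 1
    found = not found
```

Count even values at even positions
`n_items` takes the values: 0 → 1

Answer: 1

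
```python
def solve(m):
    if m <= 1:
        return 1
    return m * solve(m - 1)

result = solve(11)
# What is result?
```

solve(11) = 11 * 10 * 9 * 8 * 7 * 6 * 5 * 4 * 3 * 2 * 1 = 39916800

Answer: 39916800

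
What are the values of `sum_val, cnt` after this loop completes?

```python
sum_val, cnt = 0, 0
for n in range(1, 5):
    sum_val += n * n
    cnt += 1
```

Sum of squares and count
`sum_val, cnt` takes the values: (0, 0) → (1, 0) → (1, 1) → (5, 1) → (5, 2) → (14, 2) → (14, 3) → (30, 3) → (30, 4)

Answer: 30, 4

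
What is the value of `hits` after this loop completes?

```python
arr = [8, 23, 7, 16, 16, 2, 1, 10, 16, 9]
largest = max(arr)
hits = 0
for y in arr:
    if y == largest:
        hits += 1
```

Count of max value 23 in [8, 23, 7, 16, 16, 2, 1, 10, 16, 9]
`hits` takes the values: 0 → 1

Answer: 1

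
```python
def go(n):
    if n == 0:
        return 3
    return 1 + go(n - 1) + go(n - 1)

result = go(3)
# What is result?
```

go(n) = 1 + 2·go(n-1), go(0)=3. Closed form: (3+1)·2^3 - 1 = 31.

Answer: 31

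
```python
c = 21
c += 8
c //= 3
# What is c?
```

Trace:
`c = 21` → c = 21
`c += 8` → c = 29
`c //= 3` → c = 9
So c = 9

Answer: 9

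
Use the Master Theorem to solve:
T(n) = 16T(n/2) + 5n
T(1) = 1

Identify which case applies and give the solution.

a=16, b=2, f(n)=5n. log_2(16) = 4. Since c=1 < 4, Case 1 applies: T(n) = Θ(n^log_b(a)) = O(n^4).

Answer: O(n^4) - Case 1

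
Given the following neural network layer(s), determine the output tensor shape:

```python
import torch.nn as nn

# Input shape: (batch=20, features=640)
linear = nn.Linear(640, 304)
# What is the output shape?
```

Input: (20, 640) -> Output: (20, 304)

Answer: (20, 304)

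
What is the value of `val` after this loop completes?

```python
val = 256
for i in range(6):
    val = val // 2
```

Halve 6 times: 256 // 2^6 = 4
`val` takes the values: 256 → 128 → 64 → 32 → 16 → 8 → 4

Answer: 4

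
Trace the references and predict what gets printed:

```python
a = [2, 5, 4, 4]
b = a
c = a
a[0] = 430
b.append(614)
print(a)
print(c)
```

Key concept: multiple aliases.
Step by step:
`a = [2, 5, 4, 4]` → a = [2, 5, 4, 4]
`b = a` → b = [2, 5, 4, 4] (same object as a)
`c = a` → c = [2, 5, 4, 4] (same object as a, b)
`a[0] = 430` → a = [430, 5, 4, 4] (same object as b, c); b = [430, 5, 4, 4] (same object as a, c); c = [430, 5, 4, 4] (same object as a, b)
`b.append(614)` → a = [430, 5, 4, 4, 614] (same object as b, c); b = [430, 5, 4, 4, 614] (same object as a, c); c = [430, 5, 4, 4, 614] (same object as a, b)
`print(a)` → prints [430, 5, 4, 4, 614]
`print(c)` → prints [430, 5, 4, 4, 614]

Answer:
[430, 5, 4, 4, 614]
[430, 5, 4, 4, 614]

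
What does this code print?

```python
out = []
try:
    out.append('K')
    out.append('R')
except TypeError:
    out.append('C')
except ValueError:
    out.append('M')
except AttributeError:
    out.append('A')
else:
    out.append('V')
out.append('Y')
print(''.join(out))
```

Execution trace: 'K' (try body) → 'R' (try body, no exception) → 'V' (else) → 'Y' (after the try/except). Output: KRVY

Answer: KRVY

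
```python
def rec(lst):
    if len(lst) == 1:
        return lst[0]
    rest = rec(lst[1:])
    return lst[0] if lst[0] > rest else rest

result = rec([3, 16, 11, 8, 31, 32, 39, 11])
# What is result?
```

Recursive max over [3, 16, 11, 8, 31, 32, 39, 11] = 39

Answer: 39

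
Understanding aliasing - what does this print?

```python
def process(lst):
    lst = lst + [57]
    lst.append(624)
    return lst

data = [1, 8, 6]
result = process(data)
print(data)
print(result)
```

Key concept: rebinding parameter vs mutation.
Step by step:
`data = [1, 8, 6]` → data = [1, 8, 6]
`result = process(data)` → result = [1, 8, 6, 57, 624]
`print(data)` → prints [1, 8, 6]
`print(result)` → prints [1, 8, 6, 57, 624]

Answer:
[1, 8, 6]
[1, 8, 6, 57, 624]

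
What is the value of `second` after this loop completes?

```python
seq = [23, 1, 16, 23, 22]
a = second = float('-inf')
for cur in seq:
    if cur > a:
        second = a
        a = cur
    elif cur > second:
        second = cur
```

Second largest (with repeats) in [23, 1, 16, 23, 22]
`second` takes the values: -inf → 1 → 16 → 23

Answer: 23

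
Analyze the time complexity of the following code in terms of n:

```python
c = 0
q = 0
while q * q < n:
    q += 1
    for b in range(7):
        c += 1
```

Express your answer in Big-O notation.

Each loop level contributes: √n × 1. Multiplying the contributions gives O(√n).

Answer: O(√n)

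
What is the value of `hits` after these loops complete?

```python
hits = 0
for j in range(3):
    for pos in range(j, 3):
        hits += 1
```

Upper triangle: 3 + 2 + ... + 1
`hits` takes the values: 0 → 1 → 2 → 3 → 4 → 5 → 6

Answer: 6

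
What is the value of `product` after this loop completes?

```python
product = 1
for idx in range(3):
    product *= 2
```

2^3 = 8
`product` takes the values: 1 → 2 → 4 → 8

Answer: 8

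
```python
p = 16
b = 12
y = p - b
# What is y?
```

Trace:
`p = 16` → p = 16
`b = 12` → b = 12
`y = p - b` → y = 4
So y = 4

Answer: 4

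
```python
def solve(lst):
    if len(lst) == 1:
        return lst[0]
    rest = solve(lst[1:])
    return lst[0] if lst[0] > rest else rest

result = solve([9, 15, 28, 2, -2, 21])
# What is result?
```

Recursive max over [9, 15, 28, 2, -2, 21] = 28

Answer: 28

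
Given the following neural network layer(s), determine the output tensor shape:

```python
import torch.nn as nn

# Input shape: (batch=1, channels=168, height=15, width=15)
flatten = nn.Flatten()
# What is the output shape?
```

Input: (1, 168, 15, 15) -> Output: (1, 37800)

Answer: (1, 37800)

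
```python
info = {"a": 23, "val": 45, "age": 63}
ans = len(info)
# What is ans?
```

Trace:
`info = {"a": 23, "val": 45, "age": 63}` → info = {'a': 23, 'val': 45, 'age': 63}
`ans = len(info)` → ans = 3
So ans = 3

Answer: 3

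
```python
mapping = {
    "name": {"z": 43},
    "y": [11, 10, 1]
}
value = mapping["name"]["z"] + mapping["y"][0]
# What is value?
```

Trace:
`mapping = { ...` → mapping = {'name': {'z': 43}, 'y': [11, 10, 1]}
`value = mapping["name"]["z"] + mapping["y"][0]` → value = 54
So value = 54

Answer: 54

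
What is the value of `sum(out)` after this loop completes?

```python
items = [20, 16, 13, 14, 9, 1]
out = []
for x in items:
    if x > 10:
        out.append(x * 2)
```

Sum of doubled values > 10
`out` takes the values: [] → [40] → [40, 32] → [40, 32, 26] → [40, 32, 26, 28]
So `sum(out)` = 126

Answer: 126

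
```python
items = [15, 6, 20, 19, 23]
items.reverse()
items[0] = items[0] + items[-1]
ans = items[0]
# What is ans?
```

Trace:
`items = [15, 6, 20, 19, 23]` → items = [15, 6, 20, 19, 23]
`items.reverse()` → items = [23, 19, 20, 6, 15]
`items[0] = items[0] + items[-1]` → items = [38, 19, 20, 6, 15]
`ans = items[0]` → ans = 38
So ans = 38

Answer: 38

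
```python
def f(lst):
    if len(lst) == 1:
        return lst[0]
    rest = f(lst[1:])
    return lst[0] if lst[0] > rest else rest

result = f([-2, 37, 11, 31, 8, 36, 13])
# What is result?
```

Recursive max over [-2, 37, 11, 31, 8, 36, 13] = 37

Answer: 37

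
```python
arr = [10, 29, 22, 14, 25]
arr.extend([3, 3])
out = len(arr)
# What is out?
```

Trace:
`arr = [10, 29, 22, 14, 25]` → arr = [10, 29, 22, 14, 25]
`arr.extend([3, 3])` → arr = [10, 29, 22, 14, 25, 3, 3]
`out = len(arr)` → out = 7
So out = 7

Answer: 7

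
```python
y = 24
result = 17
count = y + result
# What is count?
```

Trace:
`y = 24` → y = 24
`result = 17` → result = 17
`count = y + result` → count = 41
So count = 41

Answer: 41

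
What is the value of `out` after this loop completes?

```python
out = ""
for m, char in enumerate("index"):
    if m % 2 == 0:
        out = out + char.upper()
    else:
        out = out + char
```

Uppercase even positions in 'index'
`out` takes the values: "" → "I" → "In" → "InD" → "InDe" → "InDeX"

Answer: "InDeX"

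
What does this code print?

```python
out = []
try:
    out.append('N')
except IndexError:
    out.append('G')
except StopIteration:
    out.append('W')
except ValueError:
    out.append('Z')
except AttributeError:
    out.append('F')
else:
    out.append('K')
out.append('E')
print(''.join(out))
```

Execution trace: 'N' (try body, no exception) → 'K' (else) → 'E' (after the try/except). Output: NKE

Answer: NKE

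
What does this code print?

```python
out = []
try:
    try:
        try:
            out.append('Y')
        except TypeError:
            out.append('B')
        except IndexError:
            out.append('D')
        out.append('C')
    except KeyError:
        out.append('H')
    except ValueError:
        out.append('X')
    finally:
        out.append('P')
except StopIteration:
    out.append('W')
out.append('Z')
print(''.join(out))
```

Execution trace: 'Y' (inner try body, no exception) → 'C' (try body, no exception) → 'P' (finally) → 'Z' (after the try/except). Output: YCPZ

Answer: YCPZ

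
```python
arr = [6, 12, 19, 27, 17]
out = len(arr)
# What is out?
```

Trace:
`arr = [6, 12, 19, 27, 17]` → arr = [6, 12, 19, 27, 17]
`out = len(arr)` → out = 5
So out = 5

Answer: 5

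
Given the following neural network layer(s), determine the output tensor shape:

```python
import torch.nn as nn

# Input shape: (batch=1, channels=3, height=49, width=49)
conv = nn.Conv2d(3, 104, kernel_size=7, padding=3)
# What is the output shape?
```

Input: (1, 3, 49, 49) -> Output: (1, 104, 49, 49)

Answer: (1, 104, 49, 49)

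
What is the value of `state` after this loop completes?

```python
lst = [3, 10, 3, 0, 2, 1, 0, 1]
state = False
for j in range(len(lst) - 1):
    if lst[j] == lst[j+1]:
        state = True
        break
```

Check consecutive duplicates in [3, 10, 3, 0, 2, 1, 0, 1]
`state` takes the values: False

Answer: False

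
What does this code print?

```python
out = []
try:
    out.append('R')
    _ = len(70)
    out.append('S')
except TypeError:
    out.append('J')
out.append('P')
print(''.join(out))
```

Execution trace: 'R' (try body) → 'J' (except TypeError) → 'P' (after the try/except). Output: RJP

Answer: RJP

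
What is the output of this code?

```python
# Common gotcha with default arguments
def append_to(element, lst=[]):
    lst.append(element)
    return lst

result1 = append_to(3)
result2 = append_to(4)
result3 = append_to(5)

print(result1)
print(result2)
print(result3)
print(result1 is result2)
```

Key concept: mutable default argument gotcha.
Step by step:
`result1 = append_to(3)` → result1 = [3]
`result2 = append_to(4)` → result1 = [3, 4] (same object as result2); result2 = [3, 4] (same object as result1)
`result3 = append_to(5)` → result1 = [3, 4, 5] (same object as result2, result3); result2 = [3, 4, 5] (same object as result1, result3); result3 = [3, 4, 5] (same object as result1, result2)
`print(result1)` → prints [3, 4, 5]
`print(result2)` → prints [3, 4, 5]
`print(result3)` → prints [3, 4, 5]
`print(result1 is result2)` → prints True

Answer:
[3, 4, 5]
[3, 4, 5]
[3, 4, 5]
True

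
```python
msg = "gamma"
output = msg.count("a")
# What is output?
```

Trace:
`msg = "gamma"` → msg = 'gamma'
`output = msg.count("a")` → output = 2
So output = 2

Answer: 2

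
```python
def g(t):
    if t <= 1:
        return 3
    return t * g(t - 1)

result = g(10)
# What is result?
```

g(10) = 10 * 9 * 8 * 7 * 6 * 5 * 4 * 3 * 2 * 3 = 10886400

Answer: 10886400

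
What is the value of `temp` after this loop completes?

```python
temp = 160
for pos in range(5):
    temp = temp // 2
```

Halve 5 times: 160 // 2^5 = 5
`temp` takes the values: 160 → 80 → 40 → 20 → 10 → 5

Answer: 5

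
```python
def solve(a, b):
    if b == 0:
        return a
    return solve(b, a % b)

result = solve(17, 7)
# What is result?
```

solve(17, 7) -> solve(7, 3) -> solve(3, 1) -> solve(1, 0) -> 1

Answer: 1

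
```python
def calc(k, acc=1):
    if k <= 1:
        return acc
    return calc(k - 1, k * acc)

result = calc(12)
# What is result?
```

Accumulator trace (n, acc): (12, 1) -> (11, 12) -> (10, 132) -> (9, 1320) -> (8, 11880) -> (7, 95040) -> (6, 665280) -> (5, 3991680) -> (4, 19958400) -> (3, 79833600) -> (2, 239500800) -> (1, 479001600) -> return 479001600

Answer: 479001600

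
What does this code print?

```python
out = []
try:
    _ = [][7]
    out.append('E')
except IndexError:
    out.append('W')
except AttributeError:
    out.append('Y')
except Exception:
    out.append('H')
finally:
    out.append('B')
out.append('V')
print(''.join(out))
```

Execution trace: 'W' (except IndexError) → 'B' (finally) → 'V' (after the try/except). Output: WBV

Answer: WBV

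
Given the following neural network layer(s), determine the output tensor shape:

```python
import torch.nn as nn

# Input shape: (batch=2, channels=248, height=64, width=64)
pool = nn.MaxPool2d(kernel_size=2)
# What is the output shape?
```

Input: (2, 248, 64, 64) -> Output: (2, 248, 32, 32)

Answer: (2, 248, 32, 32)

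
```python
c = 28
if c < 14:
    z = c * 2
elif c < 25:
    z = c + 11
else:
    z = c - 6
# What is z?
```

Trace:
`c = 28` → c = 28
`if c < 14: ...` → c < 14 is False, c < 25 is False, take else branch → z = 22
So z = 22

Answer: 22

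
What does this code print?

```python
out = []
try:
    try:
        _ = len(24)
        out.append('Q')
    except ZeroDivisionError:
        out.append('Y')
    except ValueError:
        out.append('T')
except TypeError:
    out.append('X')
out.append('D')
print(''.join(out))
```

Execution trace: 'X' (outer except TypeError) → 'D' (after the try/except). Output: XD

Answer: XD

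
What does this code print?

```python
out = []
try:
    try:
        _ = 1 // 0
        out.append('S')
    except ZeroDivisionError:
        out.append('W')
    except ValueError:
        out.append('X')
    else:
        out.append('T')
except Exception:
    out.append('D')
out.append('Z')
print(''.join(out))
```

Execution trace: 'W' (inner except ZeroDivisionError) → 'Z' (after the try/except). Output: WZ

Answer: WZ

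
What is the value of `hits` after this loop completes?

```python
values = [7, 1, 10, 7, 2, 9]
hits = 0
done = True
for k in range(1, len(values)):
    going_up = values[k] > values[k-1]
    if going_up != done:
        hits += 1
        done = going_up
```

Count direction changes in [7, 1, 10, 7, 2, 9]
`hits` takes the values: 0 → 1 → 2 → 3 → 4

Answer: 4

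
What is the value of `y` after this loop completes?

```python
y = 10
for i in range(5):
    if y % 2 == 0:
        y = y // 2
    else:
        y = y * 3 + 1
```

Collatz-style transformation from 10
`y` takes the values: 10 → 5 → 16 → 8 → 4 → 2

Answer: 2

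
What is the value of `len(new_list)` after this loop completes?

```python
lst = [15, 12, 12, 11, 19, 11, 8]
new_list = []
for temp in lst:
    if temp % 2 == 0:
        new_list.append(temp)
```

Count even numbers in [15, 12, 12, 11, 19, 11, 8]
`new_list` takes the values: [] → [12] → [12, 12] → [12, 12, 8]
So `len(new_list)` = 3

Answer: 3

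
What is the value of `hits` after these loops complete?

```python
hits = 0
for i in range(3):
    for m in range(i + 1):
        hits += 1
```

Triangle: 1 + 2 + ... + 3
`hits` takes the values: 0 → 1 → 2 → 3 → 4 → 5 → 6

Answer: 6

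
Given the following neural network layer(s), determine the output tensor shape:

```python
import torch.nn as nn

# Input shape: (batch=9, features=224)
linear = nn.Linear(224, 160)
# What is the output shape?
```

Input: (9, 224) -> Output: (9, 160)

Answer: (9, 160)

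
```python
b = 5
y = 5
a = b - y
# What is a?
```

Trace:
`b = 5` → b = 5
`y = 5` → y = 5
`a = b - y` → a = 0
So a = 0

Answer: 0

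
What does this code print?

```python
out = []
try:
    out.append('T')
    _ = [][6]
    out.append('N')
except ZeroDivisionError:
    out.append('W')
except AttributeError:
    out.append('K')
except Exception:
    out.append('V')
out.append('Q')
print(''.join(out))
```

Execution trace: 'T' (try body) → 'V' (except Exception) → 'Q' (after the try/except). Output: TVQ

Answer: TVQ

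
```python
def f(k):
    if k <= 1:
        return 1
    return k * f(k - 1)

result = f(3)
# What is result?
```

f(3) = 3 * 2 * 1 = 6

Answer: 6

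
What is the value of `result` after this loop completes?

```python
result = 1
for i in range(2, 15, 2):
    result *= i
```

Product of even numbers 2 to 14
`result` takes the values: 1 → 2 → 8 → 48 → 384 → 3840 → 46080 → 645120

Answer: 645120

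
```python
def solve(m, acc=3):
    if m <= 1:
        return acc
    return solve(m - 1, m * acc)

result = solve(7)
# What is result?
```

Accumulator trace (n, acc): (7, 3) -> (6, 21) -> (5, 126) -> (4, 630) -> (3, 2520) -> (2, 7560) -> (1, 15120) -> return 15120

Answer: 15120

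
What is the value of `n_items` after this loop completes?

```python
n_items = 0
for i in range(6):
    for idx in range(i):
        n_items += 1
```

Triangle number: 0+1+2+...+5
`n_items` takes the values: 0 → 1 → 2 → 3 → 4 → 5 → 6 → 7 → 8 → 9 → 10 → 11 → 12 → 13 → 14 → 15

Answer: 15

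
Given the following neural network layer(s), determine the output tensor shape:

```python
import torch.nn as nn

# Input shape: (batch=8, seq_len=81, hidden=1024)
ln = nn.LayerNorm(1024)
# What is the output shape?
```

Input: (8, 81, 1024) -> Output: (8, 81, 1024)

Answer: (8, 81, 1024)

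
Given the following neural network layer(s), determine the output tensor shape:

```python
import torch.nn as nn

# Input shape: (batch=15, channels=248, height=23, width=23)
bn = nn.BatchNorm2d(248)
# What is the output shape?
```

Input: (15, 248, 23, 23) -> Output: (15, 248, 23, 23)

Answer: (15, 248, 23, 23)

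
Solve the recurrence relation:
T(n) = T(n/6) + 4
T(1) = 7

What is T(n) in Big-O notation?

Each step divides n by 6 and adds 4. After log_6(n) steps we reach T(1)=7. So T(n) = 4·log_6(n) + 7 = O(log n).

Answer: O(log n)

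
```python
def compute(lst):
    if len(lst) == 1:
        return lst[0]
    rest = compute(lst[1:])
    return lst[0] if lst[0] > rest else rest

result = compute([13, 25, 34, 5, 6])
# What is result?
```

Recursive max over [13, 25, 34, 5, 6] = 34

Answer: 34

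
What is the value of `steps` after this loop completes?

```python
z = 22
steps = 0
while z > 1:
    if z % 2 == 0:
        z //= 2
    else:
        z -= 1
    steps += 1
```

Steps to reduce 22 to 1
`steps` takes the values: 0 → 1 → 2 → 3 → 4 → 5 → 6

Answer: 6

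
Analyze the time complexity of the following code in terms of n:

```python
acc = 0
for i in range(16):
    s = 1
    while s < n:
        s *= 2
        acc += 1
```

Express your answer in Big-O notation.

Each loop level contributes: 1 × log n. Multiplying the contributions gives O(log n).

Answer: O(log n)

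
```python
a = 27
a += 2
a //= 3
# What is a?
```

Trace:
`a = 27` → a = 27
`a += 2` → a = 29
`a //= 3` → a = 9
So a = 9

Answer: 9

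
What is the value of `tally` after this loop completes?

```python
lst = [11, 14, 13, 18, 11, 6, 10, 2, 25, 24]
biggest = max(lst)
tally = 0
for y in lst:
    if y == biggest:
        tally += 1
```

Count of max value 25 in [11, 14, 13, 18, 11, 6, 10, 2, 25, 24]
`tally` takes the values: 0 → 1

Answer: 1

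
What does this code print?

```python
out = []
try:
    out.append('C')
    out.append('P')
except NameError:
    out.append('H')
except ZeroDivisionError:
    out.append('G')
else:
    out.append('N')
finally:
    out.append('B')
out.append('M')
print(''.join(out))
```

Execution trace: 'C' (try body) → 'P' (try body, no exception) → 'N' (else) → 'B' (finally) → 'M' (after the try/except). Output: CPNBM

Answer: CPNBM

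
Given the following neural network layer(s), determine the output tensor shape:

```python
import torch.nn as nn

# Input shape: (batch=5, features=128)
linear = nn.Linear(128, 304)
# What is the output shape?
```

Input: (5, 128) -> Output: (5, 304)

Answer: (5, 304)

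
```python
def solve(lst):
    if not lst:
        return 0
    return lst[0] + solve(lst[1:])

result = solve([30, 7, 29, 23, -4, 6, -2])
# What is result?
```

30 + 7 + 29 + 23 + (-4) + 6 + (-2) + 0 = 89

Answer: 89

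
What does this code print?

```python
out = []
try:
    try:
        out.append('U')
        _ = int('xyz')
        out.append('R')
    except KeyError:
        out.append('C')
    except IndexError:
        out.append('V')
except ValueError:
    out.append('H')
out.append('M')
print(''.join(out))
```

Execution trace: 'U' (inner try body) → 'H' (outer except ValueError) → 'M' (after the try/except). Output: UHM

Answer: UHM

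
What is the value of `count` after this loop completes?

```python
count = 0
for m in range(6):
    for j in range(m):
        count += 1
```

Triangle number: 0+1+2+...+5
`count` takes the values: 0 → 1 → 2 → 3 → 4 → 5 → 6 → 7 → 8 → 9 → 10 → 11 → 12 → 13 → 14 → 15

Answer: 15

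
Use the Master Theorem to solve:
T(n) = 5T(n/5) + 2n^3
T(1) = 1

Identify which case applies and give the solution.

a=5, b=5, f(n)=2n^3. log_5(5) = 1. Since c=3 > 1 and the regularity condition holds (5(n/5)^3 = (5/5^3)n^3 with 5/5^3 < 1), Case 3 applies: T(n) = Θ(f(n)) = O(n^3).

Answer: O(n^3) - Case 3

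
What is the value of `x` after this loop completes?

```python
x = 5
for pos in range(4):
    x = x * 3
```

Multiply by 3, 4 times: 5 * 3^4 = 405
`x` takes the values: 5 → 15 → 45 → 135 → 405

Answer: 405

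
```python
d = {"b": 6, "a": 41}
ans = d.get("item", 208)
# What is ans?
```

Trace:
`d = {"b": 6, "a": 41}` → d = {'b': 6, 'a': 41}
`ans = d.get("item", 208)` → ans = 208
So ans = 208

Answer: 208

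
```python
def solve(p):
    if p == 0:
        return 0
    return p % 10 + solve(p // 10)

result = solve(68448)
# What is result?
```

Sum of digits of 68448: 8 + 4 + 4 + 8 + 6 = 30

Answer: 30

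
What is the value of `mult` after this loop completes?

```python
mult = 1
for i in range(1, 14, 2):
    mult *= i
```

Product of 1, 3, 5, ... up to 13
`mult` takes the values: 1 → 3 → 15 → 105 → 945 → 10395 → 135135

Answer: 135135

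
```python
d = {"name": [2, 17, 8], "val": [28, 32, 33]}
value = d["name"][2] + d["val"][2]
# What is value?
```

Trace:
`d = {"name": [2, 17, 8], "val": [28, 32, 33]}` → d = {'name': [2, 17, 8], 'val': [28, 32, 33]}
`value = d["name"][2] + d["val"][2]` → value = 41
So value = 41

Answer: 41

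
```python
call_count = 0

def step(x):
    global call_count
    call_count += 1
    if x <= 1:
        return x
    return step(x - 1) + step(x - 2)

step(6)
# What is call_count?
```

Calls(x) = 1 + Calls(x-1) + Calls(x-2); Calls(0)=Calls(1)=1. For x=6 this gives 25.

Answer: 25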